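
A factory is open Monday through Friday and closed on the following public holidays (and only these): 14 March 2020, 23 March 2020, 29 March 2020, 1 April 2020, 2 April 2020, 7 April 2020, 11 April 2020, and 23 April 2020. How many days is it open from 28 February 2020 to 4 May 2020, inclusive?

28 February 2020 is a Friday.
That's 67 days from start to end, counting both.
67 = 7 × 9 + 4, so there are 9 full weeks plus 4 extra days.
Each full week contributes 5 weekdays (Mon–Fri): 9 × 5 = 45.
The 4 extra days are Friday, Saturday, Sunday, Monday — 2 of them qualify.
Total: 45 + 2 = 47.
Holidays: 14 March 2020 (Sat); 23 March 2020 (Mon); 29 March 2020 (Sun); 1 April 2020 (Wed); 2 April 2020 (Thu); 7 April 2020 (Tue); 11 April 2020 (Sat); 23 April 2020 (Thu).
5 of the 8 holidays fall on weekdays; the rest are weekends and were already excluded.
Business days: 47 − 5 = 42.

42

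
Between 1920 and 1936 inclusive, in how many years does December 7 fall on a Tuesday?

Day of week of December 7 in each year:
1920: Tue ✓, 1921: Wed, 1922: Thu, 1923: Fri, 1924: Sun, 1925: Mon, 1926: Tue ✓, 1927: Wed, 1928: Fri, 1929: Sat, 1930: Sun, 1931: Mon, 1932: Wed, 1933: Thu, 1934: Fri, 1935: Sat, 1936: Mon
Tuesdays: 1920, 1926.

2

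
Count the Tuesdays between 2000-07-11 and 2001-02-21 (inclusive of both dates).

33

2000-07-11 is a Tuesday.
That's 226 days from start to end, counting both.
226 = 7 × 32 + 2, so there are 32 full weeks plus 2 extra days.
Each full week contributes one Tuesday: 32 so far.
The 2 extra days are Tuesday, Wednesday — 1 of them qualifies.
Total: 32 + 1 = 33.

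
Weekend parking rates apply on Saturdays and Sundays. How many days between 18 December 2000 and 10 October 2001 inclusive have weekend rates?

84

18 December 2000 is a Monday.
That's 297 days from start to end, counting both.
297 = 7 × 42 + 3, so there are 42 full weeks plus 3 extra days.
Each full week contributes 2 weekend days (Sat, Sun): 42 × 2 = 84.
The 3 extra days are Mon, Tue, Wed — none qualify.
Total: 84 + 0 = 84.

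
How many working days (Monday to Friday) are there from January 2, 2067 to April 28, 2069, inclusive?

605 weekdays

January 2, 2067 is a Sunday.
That's 848 days from start to end, counting both.
848 = 7 × 121 + 1, so there are 121 full weeks plus 1 extra day.
Each full week contributes 5 weekdays (Mon–Fri): 121 × 5 = 605.
The 1 extra day is Sun — none qualify.
Total: 605 + 0 = 605.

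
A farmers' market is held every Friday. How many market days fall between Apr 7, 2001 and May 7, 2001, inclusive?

Apr 7, 2001 is a Saturday.
The range spans 31 days (inclusive of both endpoints).
31 = 7 × 4 + 3, so there are 4 full weeks plus 3 extra days.
Each full week contributes one Friday: 4 so far.
The 3 extra days are Saturday, Sunday, Monday — none qualify.
Total: 4 + 0 = 4.

4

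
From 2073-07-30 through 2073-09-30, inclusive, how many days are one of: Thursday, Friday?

2073-07-30 is a Sunday.
That's 63 days from start to end, counting both.
63 = 7 × 9, so the span is exactly 9 full weeks.
Each full week contributes 2 days from the set (Thu, Fri): 9 × 2 = 18.

18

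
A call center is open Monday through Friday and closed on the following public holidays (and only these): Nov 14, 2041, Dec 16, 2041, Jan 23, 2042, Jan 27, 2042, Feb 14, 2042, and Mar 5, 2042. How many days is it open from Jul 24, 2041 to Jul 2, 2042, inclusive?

240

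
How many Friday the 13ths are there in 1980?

1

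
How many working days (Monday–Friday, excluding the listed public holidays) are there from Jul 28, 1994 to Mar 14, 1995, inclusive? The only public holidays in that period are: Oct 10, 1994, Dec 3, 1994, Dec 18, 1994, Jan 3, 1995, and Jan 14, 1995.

162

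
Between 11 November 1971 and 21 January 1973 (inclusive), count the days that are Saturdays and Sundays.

126

11 November 1971 is a Thursday.
The range spans 438 days (inclusive of both endpoints).
438 = 7 × 62 + 4, so there are 62 full weeks plus 4 extra days.
Each full week contributes 2 days from the set (Sat, Sun): 62 × 2 = 124.
The 4 extra days are Thursday, Friday, Saturday, Sunday — 2 of them qualify.
Total: 124 + 2 = 126.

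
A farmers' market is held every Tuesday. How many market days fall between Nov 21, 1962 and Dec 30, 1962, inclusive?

5 Tuesdays

Nov 21, 1962 is a Wednesday.
The range spans 40 days (inclusive of both endpoints).
40 = 7 × 5 + 5, so there are 5 full weeks plus 5 extra days.
Each full week contributes one Tuesday: 5 so far.
The 5 extra days are Wed, Thu, Fri, Sat, Sun — none qualify.
Total: 5 + 0 = 5.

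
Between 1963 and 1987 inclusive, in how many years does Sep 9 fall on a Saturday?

Day of week of September 9 in each year:
1963: Mon, 1964: Wed, 1965: Thu, 1966: Fri, 1967: Sat ✓, 1968: Mon, 1969: Tue, 1970: Wed, 1971: Thu, 1972: Sat ✓, 1973: Sun, 1974: Mon, 1975: Tue, 1976: Thu, 1977: Fri, 1978: Sat ✓, 1979: Sun, 1980: Tue, 1981: Wed, 1982: Thu, 1983: Fri, 1984: Sun, 1985: Mon, 1986: Tue, 1987: Wed
Saturdays: 1967, 1972, 1978.

3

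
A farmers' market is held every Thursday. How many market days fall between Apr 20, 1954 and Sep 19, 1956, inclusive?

126 Thursdays

Apr 20, 1954 is a Tuesday.
That's 884 days from start to end, counting both.
884 = 7 × 126 + 2, so there are 126 full weeks plus 2 extra days.
Each full week contributes one Thursday: 126 so far.
The 2 extra days are Tuesday, Wednesday — none qualify.
Total: 126 + 0 = 126.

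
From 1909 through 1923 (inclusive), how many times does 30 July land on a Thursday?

1

Day of week of July 30 in each year:
1909: Fri, 1910: Sat, 1911: Sun, 1912: Tue, 1913: Wed, 1914: Thu ✓, 1915: Fri, 1916: Sun, 1917: Mon, 1918: Tue, 1919: Wed, 1920: Fri, 1921: Sat, 1922: Sun, 1923: Mon
Thursdays: 1914.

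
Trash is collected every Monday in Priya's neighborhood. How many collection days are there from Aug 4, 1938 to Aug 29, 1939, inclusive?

Aug 4, 1938 is a Thursday.
That's 391 days from start to end, counting both.
391 = 7 × 55 + 6, so there are 55 full weeks plus 6 extra days.
Each full week contributes one Monday: 55 so far.
The 6 extra days are Thu, Fri, Sat, Sun, Mon, Tue — 1 of them qualifies.
Total: 55 + 1 = 56.

56 Mondays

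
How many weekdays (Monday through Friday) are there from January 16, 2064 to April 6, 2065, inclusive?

January 16, 2064 is a Wednesday.
The range spans 447 days (inclusive of both endpoints).
447 = 7 × 63 + 6, so there are 63 full weeks plus 6 extra days.
Each full week contributes 5 weekdays (Mon–Fri): 63 × 5 = 315.
The 6 extra days are Wednesday, Thursday, Friday, Saturday, Sunday, Monday — 4 of them qualify.
Total: 315 + 4 = 319.

319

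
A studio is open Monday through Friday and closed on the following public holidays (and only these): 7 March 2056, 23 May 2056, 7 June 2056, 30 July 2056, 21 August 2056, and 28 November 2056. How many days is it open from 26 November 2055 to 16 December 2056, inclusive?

26 November 2055 is a Friday.
The range spans 387 days (inclusive of both endpoints).
387 = 7 × 55 + 2, so there are 55 full weeks plus 2 extra days.
Each full week contributes 5 weekdays (Mon–Fri): 55 × 5 = 275.
The 2 extra days are Fri, Sat — 1 of them qualifies.
Total: 275 + 1 = 276.
Holidays: 7 March 2056 (Tue); 23 May 2056 (Tue); 7 June 2056 (Wed); 30 July 2056 (Sun); 21 August 2056 (Mon); 28 November 2056 (Tue).
5 of the 6 holidays fall on weekdays; the rest are weekends and were already excluded.
Business days: 276 − 5 = 271.

271 working days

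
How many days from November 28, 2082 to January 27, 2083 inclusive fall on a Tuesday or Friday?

17

November 28, 2082 is a Saturday.
That's 61 days from start to end, counting both.
61 = 7 × 8 + 5, so there are 8 full weeks plus 5 extra days.
Each full week contributes 2 days from the set (Tue, Fri): 8 × 2 = 16.
The 5 extra days are Saturday, Sunday, Monday, Tuesday, Wednesday — 1 of them qualifies.
Total: 16 + 1 = 17.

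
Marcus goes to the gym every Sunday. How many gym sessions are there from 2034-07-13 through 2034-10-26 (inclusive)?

15 Sundays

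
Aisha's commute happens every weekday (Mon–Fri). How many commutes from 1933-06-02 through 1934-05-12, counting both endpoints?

1933-06-02 is a Friday.
The range spans 345 days (inclusive of both endpoints).
345 = 7 × 49 + 2, so there are 49 full weeks plus 2 extra days.
Each full week contributes 5 weekdays (Mon–Fri): 49 × 5 = 245.
The 2 extra days are Fri, Sat — 1 of them qualifies.
Total: 245 + 1 = 246.

246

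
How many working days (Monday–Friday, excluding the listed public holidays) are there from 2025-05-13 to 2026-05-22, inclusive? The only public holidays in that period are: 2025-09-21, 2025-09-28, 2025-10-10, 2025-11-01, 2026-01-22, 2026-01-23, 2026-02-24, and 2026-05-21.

264 working days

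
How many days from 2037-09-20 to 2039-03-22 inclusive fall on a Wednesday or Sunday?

157

2037-09-20 is a Sunday.
The range spans 549 days (inclusive of both endpoints).
549 = 7 × 78 + 3, so there are 78 full weeks plus 3 extra days.
Each full week contributes 2 days from the set (Wed, Sun): 78 × 2 = 156.
The 3 extra days are Sun, Mon, Tue — 1 of them qualifies.
Total: 156 + 1 = 157.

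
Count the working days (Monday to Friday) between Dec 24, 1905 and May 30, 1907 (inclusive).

374 weekdays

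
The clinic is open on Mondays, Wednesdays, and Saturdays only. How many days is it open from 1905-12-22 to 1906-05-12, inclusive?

1905-12-22 is a Friday.
From 1905-12-22 to 1906-05-12 is 142 days inclusive.
142 = 7 × 20 + 2, so there are 20 full weeks plus 2 extra days.
Each full week contributes 3 days from the set (Mon, Wed, Sat): 20 × 3 = 60.
The 2 extra days are Friday, Saturday — 1 of them qualifies.
Total: 60 + 1 = 61.

61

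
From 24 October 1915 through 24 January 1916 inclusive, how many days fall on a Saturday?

24 October 1915 is a Sunday.
The range spans 93 days (inclusive of both endpoints).
93 = 7 × 13 + 2, so there are 13 full weeks plus 2 extra days.
Each full week contributes one Saturday: 13 so far.
The 2 extra days are Sun, Mon — none qualify.
Total: 13 + 0 = 13.

13 Saturdays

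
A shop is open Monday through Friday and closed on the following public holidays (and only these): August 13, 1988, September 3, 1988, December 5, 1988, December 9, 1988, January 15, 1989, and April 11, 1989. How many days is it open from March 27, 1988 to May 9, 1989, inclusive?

March 27, 1988 is a Sunday.
From March 27, 1988 to May 9, 1989 is 409 days inclusive.
409 = 7 × 58 + 3, so there are 58 full weeks plus 3 extra days.
Each full week contributes 5 weekdays (Mon–Fri): 58 × 5 = 290.
The 3 extra days are Sun, Mon, Tue — 2 of them qualify.
Total: 290 + 2 = 292.
Holidays: August 13, 1988 (Sat); September 3, 1988 (Sat); December 5, 1988 (Mon); December 9, 1988 (Fri); January 15, 1989 (Sun); April 11, 1989 (Tue).
3 of the 6 holidays fall on weekdays; the rest are weekends and were already excluded.
Business days: 292 − 3 = 289.

289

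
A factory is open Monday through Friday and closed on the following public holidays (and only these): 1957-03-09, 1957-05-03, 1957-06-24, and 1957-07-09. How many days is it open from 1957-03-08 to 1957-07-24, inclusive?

96

1957-03-08 is a Friday.
That's 139 days from start to end, counting both.
139 = 7 × 19 + 6, so there are 19 full weeks plus 6 extra days.
Each full week contributes 5 weekdays (Mon–Fri): 19 × 5 = 95.
The 6 extra days are Friday, Saturday, Sunday, Monday, Tuesday, Wednesday — 4 of them qualify.
Total: 95 + 4 = 99.
Holidays: 1957-03-09 (Sat); 1957-05-03 (Fri); 1957-06-24 (Mon); 1957-07-09 (Tue).
3 of the 4 holidays fall on weekdays; the rest are weekends and were already excluded.
Business days: 99 − 3 = 96.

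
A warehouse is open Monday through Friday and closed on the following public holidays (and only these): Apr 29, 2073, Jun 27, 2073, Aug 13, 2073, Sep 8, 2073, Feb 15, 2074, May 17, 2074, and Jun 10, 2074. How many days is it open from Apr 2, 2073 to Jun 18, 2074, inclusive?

Apr 2, 2073 is a Sunday.
From Apr 2, 2073 to Jun 18, 2074 is 443 days inclusive.
443 = 7 × 63 + 2, so there are 63 full weeks plus 2 extra days.
Each full week contributes 5 weekdays (Mon–Fri): 63 × 5 = 315.
The 2 extra days are Sun, Mon — 1 of them qualifies.
Total: 315 + 1 = 316.
Holidays: Apr 29, 2073 (Sat); Jun 27, 2073 (Tue); Aug 13, 2073 (Sun); Sep 8, 2073 (Fri); Feb 15, 2074 (Thu); May 17, 2074 (Thu); Jun 10, 2074 (Sun).
4 of the 7 holidays fall on weekdays; the rest are weekends and were already excluded.
Business days: 316 − 4 = 312.

312 business days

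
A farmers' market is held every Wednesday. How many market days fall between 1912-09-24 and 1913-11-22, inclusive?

61 Wednesdays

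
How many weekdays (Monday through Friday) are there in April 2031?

Apr 1, 2031 is a Tuesday.
From Apr 1, 2031 to Apr 30, 2031 is 30 days inclusive.
30 = 7 × 4 + 2, so there are 4 full weeks plus 2 extra days.
Each full week contributes 5 weekdays (Mon–Fri): 4 × 5 = 20.
The 2 extra days are Tuesday, Wednesday — 2 of them qualify.
Total: 20 + 2 = 22.

22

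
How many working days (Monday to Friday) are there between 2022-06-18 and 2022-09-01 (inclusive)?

2022-06-18 is a Saturday.
The range spans 76 days (inclusive of both endpoints).
76 = 7 × 10 + 6, so there are 10 full weeks plus 6 extra days.
Each full week contributes 5 weekdays (Mon–Fri): 10 × 5 = 50.
The 6 extra days are Sat, Sun, Mon, Tue, Wed, Thu — 4 of them qualify.
Total: 50 + 4 = 54.

54 weekdays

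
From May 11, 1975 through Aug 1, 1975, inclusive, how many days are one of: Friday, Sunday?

May 11, 1975 is a Sunday.
The range spans 83 days (inclusive of both endpoints).
83 = 7 × 11 + 6, so there are 11 full weeks plus 6 extra days.
Each full week contributes 2 days from the set (Fri, Sun): 11 × 2 = 22.
The 6 extra days are Sun, Mon, Tue, Wed, Thu, Fri — 2 of them qualify.
Total: 22 + 2 = 24.

24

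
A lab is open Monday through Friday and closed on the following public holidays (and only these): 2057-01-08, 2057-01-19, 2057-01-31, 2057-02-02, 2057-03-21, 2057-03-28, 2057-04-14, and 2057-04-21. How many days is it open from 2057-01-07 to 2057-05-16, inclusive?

87 working days

2057-01-07 is a Sunday.
That's 130 days from start to end, counting both.
130 = 7 × 18 + 4, so there are 18 full weeks plus 4 extra days.
Each full week contributes 5 weekdays (Mon–Fri): 18 × 5 = 90.
The 4 extra days are Sunday, Monday, Tuesday, Wednesday — 3 of them qualify.
Total: 90 + 3 = 93.
Holidays: 2057-01-08 (Mon); 2057-01-19 (Fri); 2057-01-31 (Wed); 2057-02-02 (Fri); 2057-03-21 (Wed); 2057-03-28 (Wed); 2057-04-14 (Sat); 2057-04-21 (Sat).
6 of the 8 holidays fall on weekdays; the rest are weekends and were already excluded.
Business days: 93 − 6 = 87.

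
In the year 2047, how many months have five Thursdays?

4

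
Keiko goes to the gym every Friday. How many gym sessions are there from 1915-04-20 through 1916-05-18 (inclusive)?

1915-04-20 is a Tuesday.
The range spans 395 days (inclusive of both endpoints).
395 = 7 × 56 + 3, so there are 56 full weeks plus 3 extra days.
Each full week contributes one Friday: 56 so far.
The 3 extra days are Tuesday, Wednesday, Thursday — none qualify.
Total: 56 + 0 = 56.

56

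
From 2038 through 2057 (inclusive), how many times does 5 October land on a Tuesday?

3

Day of week of October 5 in each year:
2038: Tue ✓, 2039: Wed, 2040: Fri, 2041: Sat, 2042: Sun, 2043: Mon, 2044: Wed, 2045: Thu, 2046: Fri, 2047: Sat, 2048: Mon, 2049: Tue ✓, 2050: Wed, 2051: Thu, 2052: Sat, 2053: Sun, 2054: Mon, 2055: Tue ✓, 2056: Thu, 2057: Fri
Tuesdays: 2038, 2049, 2055.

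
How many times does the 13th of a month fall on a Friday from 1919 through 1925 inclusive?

12

Friday-the-13ths by year:
1919: Jun
1920: Feb, Aug
1921: May
1922: Jan, Oct
1923: Apr, Jul
1924: Jun
1925: Feb, Mar, Nov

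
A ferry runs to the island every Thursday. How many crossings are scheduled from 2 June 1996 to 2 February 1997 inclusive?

35 Thursdays

2 June 1996 is a Sunday.
That's 246 days from start to end, counting both.
246 = 7 × 35 + 1, so there are 35 full weeks plus 1 extra day.
Each full week contributes one Thursday: 35 so far.
The 1 extra day is Sun — none qualify.
Total: 35 + 0 = 35.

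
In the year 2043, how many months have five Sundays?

4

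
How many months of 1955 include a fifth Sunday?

A month has five Sundays exactly when Sunday falls within its first (length − 28) days.
Jan: 31 days, starts Sat → 5 of Sat, Sun, Mon ✓
Feb: 28 days, starts Tue → 5 of (none)
Mar: 31 days, starts Tue → 5 of Tue, Wed, Thu
Apr: 30 days, starts Fri → 5 of Fri, Sat
May: 31 days, starts Sun → 5 of Sun, Mon, Tue ✓
Jun: 30 days, starts Wed → 5 of Wed, Thu
Jul: 31 days, starts Fri → 5 of Fri, Sat, Sun ✓
Aug: 31 days, starts Mon → 5 of Mon, Tue, Wed
Sep: 30 days, starts Thu → 5 of Thu, Fri
Oct: 31 days, starts Sat → 5 of Sat, Sun, Mon ✓
Nov: 30 days, starts Tue → 5 of Tue, Wed
Dec: 31 days, starts Thu → 5 of Thu, Fri, Sat
Months with five Sundays: Jan, May, Jul, Oct.

4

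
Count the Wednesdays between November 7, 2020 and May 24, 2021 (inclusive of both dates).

November 7, 2020 is a Saturday.
From November 7, 2020 to May 24, 2021 is 199 days inclusive.
199 = 7 × 28 + 3, so there are 28 full weeks plus 3 extra days.
Each full week contributes one Wednesday: 28 so far.
The 3 extra days are Sat, Sun, Mon — none qualify.
Total: 28 + 0 = 28.

28 Wednesdays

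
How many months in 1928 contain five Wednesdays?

4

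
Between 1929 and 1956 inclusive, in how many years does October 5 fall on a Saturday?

Day of week of October 5 in each year:
1929: Sat ✓, 1930: Sun, 1931: Mon, 1932: Wed, 1933: Thu, 1934: Fri, 1935: Sat ✓, 1936: Mon, 1937: Tue, 1938: Wed, 1939: Thu, 1940: Sat ✓, 1941: Sun, 1942: Mon, 1943: Tue, 1944: Thu, 1945: Fri, 1946: Sat ✓, 1947: Sun, 1948: Tue, 1949: Wed, 1950: Thu, 1951: Fri, 1952: Sun, 1953: Mon, 1954: Tue, 1955: Wed, 1956: Fri
Saturdays: 1929, 1935, 1940, 1946.

4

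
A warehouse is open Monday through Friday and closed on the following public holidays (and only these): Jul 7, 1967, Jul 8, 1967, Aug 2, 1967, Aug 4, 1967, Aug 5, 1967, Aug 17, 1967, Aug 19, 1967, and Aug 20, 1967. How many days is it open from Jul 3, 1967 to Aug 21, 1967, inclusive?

32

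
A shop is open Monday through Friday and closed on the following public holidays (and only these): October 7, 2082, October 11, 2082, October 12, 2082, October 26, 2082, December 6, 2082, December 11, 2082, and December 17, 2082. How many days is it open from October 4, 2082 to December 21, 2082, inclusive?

October 4, 2082 is a Sunday.
The range spans 79 days (inclusive of both endpoints).
79 = 7 × 11 + 2, so there are 11 full weeks plus 2 extra days.
Each full week contributes 5 weekdays (Mon–Fri): 11 × 5 = 55.
The 2 extra days are Sun, Mon — 1 of them qualifies.
Total: 55 + 1 = 56.
Holidays: October 7, 2082 (Wed); October 11, 2082 (Sun); October 12, 2082 (Mon); October 26, 2082 (Mon); December 6, 2082 (Sun); December 11, 2082 (Fri); December 17, 2082 (Thu).
5 of the 7 holidays fall on weekdays; the rest are weekends and were already excluded.
Business days: 56 − 5 = 51.

51 business days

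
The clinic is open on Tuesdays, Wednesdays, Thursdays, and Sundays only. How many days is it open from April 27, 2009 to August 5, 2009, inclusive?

April 27, 2009 is a Monday.
The range spans 101 days (inclusive of both endpoints).
101 = 7 × 14 + 3, so there are 14 full weeks plus 3 extra days.
Each full week contributes 4 days from the set (Tue, Wed, Thu, Sun): 14 × 4 = 56.
The 3 extra days are Mon, Tue, Wed — 2 of them qualify.
Total: 56 + 2 = 58.

58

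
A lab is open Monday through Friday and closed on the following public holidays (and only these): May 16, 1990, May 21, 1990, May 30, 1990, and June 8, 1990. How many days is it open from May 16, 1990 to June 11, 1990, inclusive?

15 business days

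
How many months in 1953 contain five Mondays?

4

A month has five Mondays exactly when Monday falls within its first (length − 28) days.
Jan: 31 days, starts Thu → 5 of Thu, Fri, Sat
Feb: 28 days, starts Sun → 5 of (none)
Mar: 31 days, starts Sun → 5 of Sun, Mon, Tue ✓
Apr: 30 days, starts Wed → 5 of Wed, Thu
May: 31 days, starts Fri → 5 of Fri, Sat, Sun
Jun: 30 days, starts Mon → 5 of Mon, Tue ✓
Jul: 31 days, starts Wed → 5 of Wed, Thu, Fri
Aug: 31 days, starts Sat → 5 of Sat, Sun, Mon ✓
Sep: 30 days, starts Tue → 5 of Tue, Wed
Oct: 31 days, starts Thu → 5 of Thu, Fri, Sat
Nov: 30 days, starts Sun → 5 of Sun, Mon ✓
Dec: 31 days, starts Tue → 5 of Tue, Wed, Thu
Months with five Mondays: Mar, Jun, Aug, Nov.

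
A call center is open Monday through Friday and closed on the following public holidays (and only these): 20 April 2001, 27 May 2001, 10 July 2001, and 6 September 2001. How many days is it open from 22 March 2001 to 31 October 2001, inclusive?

157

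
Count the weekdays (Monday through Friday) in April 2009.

April 1, 2009 is a Wednesday.
That's 30 days from start to end, counting both.
30 = 7 × 4 + 2, so there are 4 full weeks plus 2 extra days.
Each full week contributes 5 weekdays (Mon–Fri): 4 × 5 = 20.
The 2 extra days are Wed, Thu — 2 of them qualify.
Total: 20 + 2 = 22.

22 weekdays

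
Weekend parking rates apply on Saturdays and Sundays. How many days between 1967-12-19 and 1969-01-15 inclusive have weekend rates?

112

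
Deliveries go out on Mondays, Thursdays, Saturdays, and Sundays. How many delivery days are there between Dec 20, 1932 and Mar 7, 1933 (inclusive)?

Dec 20, 1932 is a Tuesday.
The range spans 78 days (inclusive of both endpoints).
78 = 7 × 11 + 1, so there are 11 full weeks plus 1 extra day.
Each full week contributes 4 days from the set (Mon, Thu, Sat, Sun): 11 × 4 = 44.
The 1 extra day is Tue — none qualify.
Total: 44 + 0 = 44.

44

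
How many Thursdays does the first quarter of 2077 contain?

January 1, 2077 is a Friday.
The range spans 90 days (inclusive of both endpoints).
90 = 7 × 12 + 6, so there are 12 full weeks plus 6 extra days.
Each full week contributes one Thursday: 12 so far.
The 6 extra days are Fri, Sat, Sun, Mon, Tue, Wed — none qualify.
Total: 12 + 0 = 12.

12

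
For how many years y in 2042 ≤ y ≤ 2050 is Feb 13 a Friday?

1

Day of week of February 13 in each year:
2042: Thu, 2043: Fri ✓, 2044: Sat, 2045: Mon, 2046: Tue, 2047: Wed, 2048: Thu, 2049: Sat, 2050: Sun
Fridays: 2043.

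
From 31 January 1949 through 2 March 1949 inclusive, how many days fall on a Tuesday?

31 January 1949 is a Monday.
The range spans 31 days (inclusive of both endpoints).
31 = 7 × 4 + 3, so there are 4 full weeks plus 3 extra days.
Each full week contributes one Tuesday: 4 so far.
The 3 extra days are Mon, Tue, Wed — 1 of them qualifies.
Total: 4 + 1 = 5.

5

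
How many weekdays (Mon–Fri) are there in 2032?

262

2032-01-01 is a Thursday.
The range spans 366 days (inclusive of both endpoints).
366 = 7 × 52 + 2, so there are 52 full weeks plus 2 extra days.
Each full week contributes 5 weekdays (Mon–Fri): 52 × 5 = 260.
The 2 extra days are Thu, Fri — 2 of them qualify.
Total: 260 + 2 = 262.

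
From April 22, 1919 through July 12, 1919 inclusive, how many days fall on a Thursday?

April 22, 1919 is a Tuesday.
That's 82 days from start to end, counting both.
82 = 7 × 11 + 5, so there are 11 full weeks plus 5 extra days.
Each full week contributes one Thursday: 11 so far.
The 5 extra days are Tue, Wed, Thu, Fri, Sat — 1 of them qualifies.
Total: 11 + 1 = 12.

12 Thursdays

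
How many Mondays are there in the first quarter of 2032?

1 January 2032 is a Thursday.
That's 91 days from start to end, counting both.
91 = 7 × 13, so the span is exactly 13 full weeks.
Each full week contributes one Monday: 13 so far.
Total: 13.

13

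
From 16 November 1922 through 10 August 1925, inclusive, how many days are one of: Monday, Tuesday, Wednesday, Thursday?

570

16 November 1922 is a Thursday.
The range spans 999 days (inclusive of both endpoints).
999 = 7 × 142 + 5, so there are 142 full weeks plus 5 extra days.
Each full week contributes 4 days from the set (Mon, Tue, Wed, Thu): 142 × 4 = 568.
The 5 extra days are Thu, Fri, Sat, Sun, Mon — 2 of them qualify.
Total: 568 + 2 = 570.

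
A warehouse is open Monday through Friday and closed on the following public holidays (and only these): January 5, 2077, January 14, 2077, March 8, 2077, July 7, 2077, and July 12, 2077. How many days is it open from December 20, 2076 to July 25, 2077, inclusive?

December 20, 2076 is a Sunday.
That's 218 days from start to end, counting both.
218 = 7 × 31 + 1, so there are 31 full weeks plus 1 extra day.
Each full week contributes 5 weekdays (Mon–Fri): 31 × 5 = 155.
The 1 extra day is Sun — none qualify.
Total: 155 + 0 = 155.
Holidays: January 5, 2077 (Tue); January 14, 2077 (Thu); March 8, 2077 (Mon); July 7, 2077 (Wed); July 12, 2077 (Mon).
All 5 holidays fall on weekdays, so subtract 5.
Business days: 155 − 5 = 150.

150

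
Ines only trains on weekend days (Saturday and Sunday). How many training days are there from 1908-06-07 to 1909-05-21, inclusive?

1908-06-07 is a Sunday.
That's 349 days from start to end, counting both.
349 = 7 × 49 + 6, so there are 49 full weeks plus 6 extra days.
Each full week contributes 2 weekend days (Sat, Sun): 49 × 2 = 98.
The 6 extra days are Sun, Mon, Tue, Wed, Thu, Fri — 1 of them qualifies.
Total: 98 + 1 = 99.

99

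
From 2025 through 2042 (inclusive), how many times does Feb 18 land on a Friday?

Day of week of February 18 in each year:
2025: Tue, 2026: Wed, 2027: Thu, 2028: Fri ✓, 2029: Sun, 2030: Mon, 2031: Tue, 2032: Wed, 2033: Fri ✓, 2034: Sat, 2035: Sun, 2036: Mon, 2037: Wed, 2038: Thu, 2039: Fri ✓, 2040: Sat, 2041: Mon, 2042: Tue
Fridays: 2028, 2033, 2039.

3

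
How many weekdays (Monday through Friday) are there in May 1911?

May 1, 1911 is a Monday.
The range spans 31 days (inclusive of both endpoints).
31 = 7 × 4 + 3, so there are 4 full weeks plus 3 extra days.
Each full week contributes 5 weekdays (Mon–Fri): 4 × 5 = 20.
The 3 extra days are Monday, Tuesday, Wednesday — 3 of them qualify.
Total: 20 + 3 = 23.

23 weekdays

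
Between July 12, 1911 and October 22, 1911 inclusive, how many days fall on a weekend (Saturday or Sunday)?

30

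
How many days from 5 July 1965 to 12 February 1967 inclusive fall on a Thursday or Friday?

5 July 1965 is a Monday.
From 5 July 1965 to 12 February 1967 is 588 days inclusive.
588 = 7 × 84, so the span is exactly 84 full weeks.
Each full week contributes 2 days from the set (Thu, Fri): 84 × 2 = 168.
Total: 168.

168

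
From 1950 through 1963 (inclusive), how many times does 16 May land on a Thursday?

2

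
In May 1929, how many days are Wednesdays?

5

May 1, 1929 is a Wednesday.
That's 31 days from start to end, counting both.
31 = 7 × 4 + 3, so there are 4 full weeks plus 3 extra days.
Each full week contributes one Wednesday: 4 so far.
The 3 extra days are Wed, Thu, Fri — 1 of them qualifies.
Total: 4 + 1 = 5.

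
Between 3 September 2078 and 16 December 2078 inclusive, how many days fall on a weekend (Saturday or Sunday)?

30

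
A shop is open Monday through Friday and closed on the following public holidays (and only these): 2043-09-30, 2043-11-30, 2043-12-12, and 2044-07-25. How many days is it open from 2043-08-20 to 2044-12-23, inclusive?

349 business days

2043-08-20 is a Thursday.
From 2043-08-20 to 2044-12-23 is 492 days inclusive.
492 = 7 × 70 + 2, so there are 70 full weeks plus 2 extra days.
Each full week contributes 5 weekdays (Mon–Fri): 70 × 5 = 350.
The 2 extra days are Thursday, Friday — 2 of them qualify.
Total: 350 + 2 = 352.
Holidays: 2043-09-30 (Wed); 2043-11-30 (Mon); 2043-12-12 (Sat); 2044-07-25 (Mon).
3 of the 4 holidays fall on weekdays; the rest are weekends and were already excluded.
Business days: 352 − 3 = 349.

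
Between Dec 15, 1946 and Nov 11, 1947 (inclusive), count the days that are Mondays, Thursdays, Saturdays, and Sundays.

190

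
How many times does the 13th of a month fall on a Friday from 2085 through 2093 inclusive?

16

Friday-the-13ths by year:
2085: Apr, Jul
2086: Sep, Dec
2087: Jun
2088: Feb, Aug
2089: May
2090: Jan, Oct
2091: Apr, Jul
2092: Jun
2093: Feb, Mar, Nov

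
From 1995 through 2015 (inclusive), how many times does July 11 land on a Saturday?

Day of week of July 11 in each year:
1995: Tue, 1996: Thu, 1997: Fri, 1998: Sat ✓, 1999: Sun, 2000: Tue, 2001: Wed, 2002: Thu, 2003: Fri, 2004: Sun, 2005: Mon, 2006: Tue, 2007: Wed, 2008: Fri, 2009: Sat ✓, 2010: Sun, 2011: Mon, 2012: Wed, 2013: Thu, 2014: Fri, 2015: Sat ✓
Saturdays: 1998, 2009, 2015.

3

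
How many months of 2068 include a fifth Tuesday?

4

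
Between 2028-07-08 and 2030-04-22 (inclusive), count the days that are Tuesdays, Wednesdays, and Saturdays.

280

2028-07-08 is a Saturday.
That's 654 days from start to end, counting both.
654 = 7 × 93 + 3, so there are 93 full weeks plus 3 extra days.
Each full week contributes 3 days from the set (Tue, Wed, Sat): 93 × 3 = 279.
The 3 extra days are Sat, Sun, Mon — 1 of them qualifies.
Total: 279 + 1 = 280.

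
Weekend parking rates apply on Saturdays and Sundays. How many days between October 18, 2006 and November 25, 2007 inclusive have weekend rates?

116

October 18, 2006 is a Wednesday.
The range spans 404 days (inclusive of both endpoints).
404 = 7 × 57 + 5, so there are 57 full weeks plus 5 extra days.
Each full week contributes 2 weekend days (Sat, Sun): 57 × 2 = 114.
The 5 extra days are Wednesday, Thursday, Friday, Saturday, Sunday — 2 of them qualify.
Total: 114 + 2 = 116.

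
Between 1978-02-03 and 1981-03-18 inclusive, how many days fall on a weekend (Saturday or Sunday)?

326

1978-02-03 is a Friday.
From 1978-02-03 to 1981-03-18 is 1140 days inclusive.
1140 = 7 × 162 + 6, so there are 162 full weeks plus 6 extra days.
Each full week contributes 2 weekend days (Sat, Sun): 162 × 2 = 324.
The 6 extra days are Friday, Saturday, Sunday, Monday, Tuesday, Wednesday — 2 of them qualify.
Total: 324 + 2 = 326.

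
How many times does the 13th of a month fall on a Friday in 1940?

2

The 13th falls on a Friday when the month's 13th has weekday Fri.
Jan 13 is Sat; Feb 13 is Tue; Mar 13 is Wed; Apr 13 is Sat; May 13 is Mon; Jun 13 is Thu; Jul 13 is Sat; Aug 13 is Tue; Sep 13 is Fri ✓; Oct 13 is Sun; Nov 13 is Wed; Dec 13 is Fri ✓.
Friday the 13ths: Sep, Dec.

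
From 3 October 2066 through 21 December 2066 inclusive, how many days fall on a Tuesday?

3 October 2066 is a Sunday.
From 3 October 2066 to 21 December 2066 is 80 days inclusive.
80 = 7 × 11 + 3, so there are 11 full weeks plus 3 extra days.
Each full week contributes one Tuesday: 11 so far.
The 3 extra days are Sun, Mon, Tue — 1 of them qualifies.
Total: 11 + 1 = 12.

12 Tuesdays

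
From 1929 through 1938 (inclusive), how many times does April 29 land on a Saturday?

1

Day of week of April 29 in each year:
1929: Mon, 1930: Tue, 1931: Wed, 1932: Fri, 1933: Sat ✓, 1934: Sun, 1935: Mon, 1936: Wed, 1937: Thu, 1938: Fri
Saturdays: 1933.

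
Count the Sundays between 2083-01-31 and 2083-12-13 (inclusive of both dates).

2083-01-31 is a Sunday.
That's 317 days from start to end, counting both.
317 = 7 × 45 + 2, so there are 45 full weeks plus 2 extra days.
Each full week contributes one Sunday: 45 so far.
The 2 extra days are Sunday, Monday — 1 of them qualifies.
Total: 45 + 1 = 46.

46 Sundays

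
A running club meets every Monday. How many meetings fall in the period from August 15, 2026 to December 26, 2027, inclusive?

August 15, 2026 is a Saturday.
The range spans 499 days (inclusive of both endpoints).
499 = 7 × 71 + 2, so there are 71 full weeks plus 2 extra days.
Each full week contributes one Monday: 71 so far.
The 2 extra days are Sat, Sun — none qualify.
Total: 71 + 0 = 71.

71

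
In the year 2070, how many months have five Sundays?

4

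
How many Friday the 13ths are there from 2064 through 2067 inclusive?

6

Friday-the-13ths by year:
2064: Jun
2065: Feb, Mar, Nov
2066: Aug
2067: May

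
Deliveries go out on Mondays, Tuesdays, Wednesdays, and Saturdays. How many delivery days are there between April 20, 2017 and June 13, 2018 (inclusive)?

April 20, 2017 is a Thursday.
That's 420 days from start to end, counting both.
420 = 7 × 60, so the span is exactly 60 full weeks.
Each full week contributes 4 days from the set (Mon, Tue, Wed, Sat): 60 × 4 = 240.
Total: 240.

240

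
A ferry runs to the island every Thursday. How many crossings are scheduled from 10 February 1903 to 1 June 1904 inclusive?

10 February 1903 is a Tuesday.
That's 478 days from start to end, counting both.
478 = 7 × 68 + 2, so there are 68 full weeks plus 2 extra days.
Each full week contributes one Thursday: 68 so far.
The 2 extra days are Tue, Wed — none qualify.
Total: 68 + 0 = 68.

68 Thursdays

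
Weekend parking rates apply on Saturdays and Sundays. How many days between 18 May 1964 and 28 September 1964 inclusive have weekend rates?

18 May 1964 is a Monday.
That's 134 days from start to end, counting both.
134 = 7 × 19 + 1, so there are 19 full weeks plus 1 extra day.
Each full week contributes 2 weekend days (Sat, Sun): 19 × 2 = 38.
The 1 extra day is Monday — none qualify.
Total: 38 + 0 = 38.

38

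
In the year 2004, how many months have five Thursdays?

A month has five Thursdays exactly when Thursday falls within its first (length − 28) days.
Jan: 31 days, starts Thu → 5 of Thu, Fri, Sat ✓
Feb: 29 days, starts Sun → 5 of Sun
Mar: 31 days, starts Mon → 5 of Mon, Tue, Wed
Apr: 30 days, starts Thu → 5 of Thu, Fri ✓
May: 31 days, starts Sat → 5 of Sat, Sun, Mon
Jun: 30 days, starts Tue → 5 of Tue, Wed
Jul: 31 days, starts Thu → 5 of Thu, Fri, Sat ✓
Aug: 31 days, starts Sun → 5 of Sun, Mon, Tue
Sep: 30 days, starts Wed → 5 of Wed, Thu ✓
Oct: 31 days, starts Fri → 5 of Fri, Sat, Sun
Nov: 30 days, starts Mon → 5 of Mon, Tue
Dec: 31 days, starts Wed → 5 of Wed, Thu, Fri ✓
Months with five Thursdays: Jan, Apr, Jul, Sep, Dec.

5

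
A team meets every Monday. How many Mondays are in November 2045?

Nov 1, 2045 is a Wednesday.
That's 30 days from start to end, counting both.
30 = 7 × 4 + 2, so there are 4 full weeks plus 2 extra days.
Each full week contributes one Monday: 4 so far.
The 2 extra days are Wed, Thu — none qualify.
Total: 4 + 0 = 4.

4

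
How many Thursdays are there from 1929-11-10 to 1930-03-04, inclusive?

16

1929-11-10 is a Sunday.
From 1929-11-10 to 1930-03-04 is 115 days inclusive.
115 = 7 × 16 + 3, so there are 16 full weeks plus 3 extra days.
Each full week contributes one Thursday: 16 so far.
The 3 extra days are Sun, Mon, Tue — none qualify.
Total: 16 + 0 = 16.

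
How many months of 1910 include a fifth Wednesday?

4

A month has five Wednesdays exactly when Wednesday falls within its first (length − 28) days.
Jan: 31 days, starts Sat → 5 of Sat, Sun, Mon
Feb: 28 days, starts Tue → 5 of (none)
Mar: 31 days, starts Tue → 5 of Tue, Wed, Thu ✓
Apr: 30 days, starts Fri → 5 of Fri, Sat
May: 31 days, starts Sun → 5 of Sun, Mon, Tue
Jun: 30 days, starts Wed → 5 of Wed, Thu ✓
Jul: 31 days, starts Fri → 5 of Fri, Sat, Sun
Aug: 31 days, starts Mon → 5 of Mon, Tue, Wed ✓
Sep: 30 days, starts Thu → 5 of Thu, Fri
Oct: 31 days, starts Sat → 5 of Sat, Sun, Mon
Nov: 30 days, starts Tue → 5 of Tue, Wed ✓
Dec: 31 days, starts Thu → 5 of Thu, Fri, Sat
Months with five Wednesdays: Mar, Jun, Aug, Nov.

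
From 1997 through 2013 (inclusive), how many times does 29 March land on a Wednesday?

2

Day of week of March 29 in each year:
1997: Sat, 1998: Sun, 1999: Mon, 2000: Wed ✓, 2001: Thu, 2002: Fri, 2003: Sat, 2004: Mon, 2005: Tue, 2006: Wed ✓, 2007: Thu, 2008: Sat, 2009: Sun, 2010: Mon, 2011: Tue, 2012: Thu, 2013: Fri
Wednesdays: 2000, 2006.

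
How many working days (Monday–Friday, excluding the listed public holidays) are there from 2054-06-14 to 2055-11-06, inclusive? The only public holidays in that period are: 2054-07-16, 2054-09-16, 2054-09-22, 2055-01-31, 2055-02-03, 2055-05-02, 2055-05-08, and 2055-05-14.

360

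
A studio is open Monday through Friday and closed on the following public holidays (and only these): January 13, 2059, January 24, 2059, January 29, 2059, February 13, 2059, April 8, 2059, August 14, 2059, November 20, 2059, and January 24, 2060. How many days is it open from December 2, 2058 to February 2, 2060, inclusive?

299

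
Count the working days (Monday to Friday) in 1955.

1 January 1955 is a Saturday.
From 1 January 1955 to 31 December 1955 is 365 days inclusive.
365 = 7 × 52 + 1, so there are 52 full weeks plus 1 extra day.
Each full week contributes 5 weekdays (Mon–Fri): 52 × 5 = 260.
The 1 extra day is Saturday — none qualify.
Total: 260 + 0 = 260.

260 weekdays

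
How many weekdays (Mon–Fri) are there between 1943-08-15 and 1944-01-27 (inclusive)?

119

1943-08-15 is a Sunday.
From 1943-08-15 to 1944-01-27 is 166 days inclusive.
166 = 7 × 23 + 5, so there are 23 full weeks plus 5 extra days.
Each full week contributes 5 weekdays (Mon–Fri): 23 × 5 = 115.
The 5 extra days are Sunday, Monday, Tuesday, Wednesday, Thursday — 4 of them qualify.
Total: 115 + 4 = 119.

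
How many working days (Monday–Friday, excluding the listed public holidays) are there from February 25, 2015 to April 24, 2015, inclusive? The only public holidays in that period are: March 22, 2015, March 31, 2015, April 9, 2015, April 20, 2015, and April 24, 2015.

February 25, 2015 is a Wednesday.
The range spans 59 days (inclusive of both endpoints).
59 = 7 × 8 + 3, so there are 8 full weeks plus 3 extra days.
Each full week contributes 5 weekdays (Mon–Fri): 8 × 5 = 40.
The 3 extra days are Wed, Thu, Fri — 3 of them qualify.
Total: 40 + 3 = 43.
Holidays: March 22, 2015 (Sun); March 31, 2015 (Tue); April 9, 2015 (Thu); April 20, 2015 (Mon); April 24, 2015 (Fri).
4 of the 5 holidays fall on weekdays; the rest are weekends and were already excluded.
Business days: 43 − 4 = 39.

39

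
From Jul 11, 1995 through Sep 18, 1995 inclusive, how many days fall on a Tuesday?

10 Tuesdays

Jul 11, 1995 is a Tuesday.
That's 70 days from start to end, counting both.
70 = 7 × 10, so the span is exactly 10 full weeks.
Each full week contributes one Tuesday: 10 so far.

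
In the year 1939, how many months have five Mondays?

4

A month has five Mondays exactly when Monday falls within its first (length − 28) days.
Jan: 31 days, starts Sun → 5 of Sun, Mon, Tue ✓
Feb: 28 days, starts Wed → 5 of (none)
Mar: 31 days, starts Wed → 5 of Wed, Thu, Fri
Apr: 30 days, starts Sat → 5 of Sat, Sun
May: 31 days, starts Mon → 5 of Mon, Tue, Wed ✓
Jun: 30 days, starts Thu → 5 of Thu, Fri
Jul: 31 days, starts Sat → 5 of Sat, Sun, Mon ✓
Aug: 31 days, starts Tue → 5 of Tue, Wed, Thu
Sep: 30 days, starts Fri → 5 of Fri, Sat
Oct: 31 days, starts Sun → 5 of Sun, Mon, Tue ✓
Nov: 30 days, starts Wed → 5 of Wed, Thu
Dec: 31 days, starts Fri → 5 of Fri, Sat, Sun
Months with five Mondays: Jan, May, Jul, Oct.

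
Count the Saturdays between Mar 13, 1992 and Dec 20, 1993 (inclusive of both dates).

93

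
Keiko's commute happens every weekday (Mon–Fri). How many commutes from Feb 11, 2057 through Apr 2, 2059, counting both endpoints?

558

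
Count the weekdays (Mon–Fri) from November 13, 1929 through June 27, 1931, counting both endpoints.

423 weekdays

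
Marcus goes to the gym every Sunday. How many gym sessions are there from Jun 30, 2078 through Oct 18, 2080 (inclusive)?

Jun 30, 2078 is a Thursday.
That's 842 days from start to end, counting both.
842 = 7 × 120 + 2, so there are 120 full weeks plus 2 extra days.
Each full week contributes one Sunday: 120 so far.
The 2 extra days are Thu, Fri — none qualify.
Total: 120 + 0 = 120.

120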